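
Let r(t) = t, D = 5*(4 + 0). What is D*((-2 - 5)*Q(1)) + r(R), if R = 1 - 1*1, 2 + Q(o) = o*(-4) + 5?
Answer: 140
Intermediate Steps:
Q(o) = 3 - 4*o (Q(o) = -2 + (o*(-4) + 5) = -2 + (-4*o + 5) = -2 + (5 - 4*o) = 3 - 4*o)
D = 20 (D = 5*4 = 20)
R = 0 (R = 1 - 1 = 0)
D*((-2 - 5)*Q(1)) + r(R) = 20*((-2 - 5)*(3 - 4*1)) + 0 = 20*(-7*(3 - 4)) + 0 = 20*(-7*(-1)) + 0 = 20*7 + 0 = 140 + 0 = 140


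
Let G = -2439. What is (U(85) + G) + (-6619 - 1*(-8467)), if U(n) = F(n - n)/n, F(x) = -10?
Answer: -10049/17 ≈ -591.12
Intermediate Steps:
U(n) = -10/n
(U(85) + G) + (-6619 - 1*(-8467)) = (-10/85 - 2439) + (-6619 - 1*(-8467)) = (-10*1/85 - 2439) + (-6619 + 8467) = (-2/17 - 2439) + 1848 = -41465/17 + 1848 = -10049/17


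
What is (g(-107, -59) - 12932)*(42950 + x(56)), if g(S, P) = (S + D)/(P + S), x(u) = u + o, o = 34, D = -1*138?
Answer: -46191969840/83 ≈ -5.5653e+8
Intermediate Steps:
D = -138
x(u) = 34 + u (x(u) = u + 34 = 34 + u)
g(S, P) = (-138 + S)/(P + S) (g(S, P) = (S - 138)/(P + S) = (-138 + S)/(P + S))
(g(-107, -59) - 12932)*(42950 + x(56)) = ((-138 - 107)/(-59 - 107) - 12932)*(42950 + (34 + 56)) = (-245/(-166) - 12932)*(42950 + 90) = (-1/166*(-245) - 12932)*43040 = (245/166 - 12932)*43040 = -2146467/166*43040 = -46191969840/83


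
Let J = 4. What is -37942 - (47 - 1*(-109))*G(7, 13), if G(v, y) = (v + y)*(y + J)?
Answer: -90982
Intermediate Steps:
G(v, y) = (4 + y)*(v + y) (G(v, y) = (v + y)*(y + 4) = (v + y)*(4 + y) = (4 + y)*(v + y))
-37942 - (47 - 1*(-109))*G(7, 13) = -37942 - (47 - 1*(-109))*(13**2 + 4*7 + 4*13 + 7*13) = -37942 - (47 + 109)*(169 + 28 + 52 + 91) = -37942 - 156*340 = -37942 - 1*53040 = -37942 - 53040 = -90982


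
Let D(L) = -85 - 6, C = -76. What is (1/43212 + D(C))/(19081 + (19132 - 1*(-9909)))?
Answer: -3932291/2079447864 ≈ -0.0018910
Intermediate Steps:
D(L) = -91
(1/43212 + D(C))/(19081 + (19132 - 1*(-9909))) = (1/43212 - 91)/(19081 + (19132 - 1*(-9909))) = (1/43212 - 91)/(19081 + (19132 + 9909)) = -3932291/(43212*(19081 + 29041)) = -3932291/43212/48122 = -3932291/43212*1/48122 = -3932291/2079447864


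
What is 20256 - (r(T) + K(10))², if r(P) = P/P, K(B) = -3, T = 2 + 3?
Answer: 20252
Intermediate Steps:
T = 5
r(P) = 1
20256 - (r(T) + K(10))² = 20256 - (1 - 3)² = 20256 - 1*(-2)² = 20256 - 1*4 = 20256 - 4 = 20252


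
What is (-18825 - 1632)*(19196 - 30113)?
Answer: 223329069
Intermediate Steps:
(-18825 - 1632)*(19196 - 30113) = -20457*(-10917) = 223329069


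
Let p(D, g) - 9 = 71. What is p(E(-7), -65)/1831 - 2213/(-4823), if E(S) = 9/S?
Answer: 4437843/8830913 ≈ 0.50253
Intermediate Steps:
p(D, g) = 80 (p(D, g) = 9 + 71 = 80)
p(E(-7), -65)/1831 - 2213/(-4823) = 80/1831 - 2213/(-4823) = 80*(1/1831) - 2213*(-1/4823) = 80/1831 + 2213/4823 = 4437843/8830913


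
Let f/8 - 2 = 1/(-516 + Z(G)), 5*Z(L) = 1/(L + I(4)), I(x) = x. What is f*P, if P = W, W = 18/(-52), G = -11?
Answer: -1299132/234793 ≈ -5.5331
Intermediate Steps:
W = -9/26 (W = 18*(-1/52) = -9/26 ≈ -0.34615)
P = -9/26 ≈ -0.34615
Z(L) = 1/(5*(4 + L)) (Z(L) = 1/(5*(L + 4)) = 1/(5*(4 + L)))
f = 288696/18061 (f = 16 + 8/(-516 + 1/(5*(4 - 11))) = 16 + 8/(-516 + (1/5)/(-7)) = 16 + 8/(-516 + (1/5)*(-1/7)) = 16 + 8/(-516 - 1/35) = 16 + 8/(-18061/35) = 16 + 8*(-35/18061) = 16 - 280/18061 = 288696/18061 ≈ 15.984)
f*P = (288696/18061)*(-9/26) = -1299132/234793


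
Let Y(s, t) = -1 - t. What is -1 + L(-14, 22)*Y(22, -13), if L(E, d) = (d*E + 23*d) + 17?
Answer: 2579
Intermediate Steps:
L(E, d) = 17 + 23*d + E*d (L(E, d) = (E*d + 23*d) + 17 = (23*d + E*d) + 17 = 17 + 23*d + E*d)
-1 + L(-14, 22)*Y(22, -13) = -1 + (17 + 23*22 - 14*22)*(-1 - 1*(-13)) = -1 + (17 + 506 - 308)*(-1 + 13) = -1 + 215*12 = -1 + 2580 = 2579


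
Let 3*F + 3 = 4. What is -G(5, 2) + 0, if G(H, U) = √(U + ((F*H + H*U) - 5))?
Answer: -√78/3 ≈ -2.9439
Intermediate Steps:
F = ⅓ (F = -1 + (⅓)*4 = -1 + 4/3 = ⅓ ≈ 0.33333)
G(H, U) = √(-5 + U + H/3 + H*U) (G(H, U) = √(U + ((H/3 + H*U) - 5)) = √(U + (-5 + H/3 + H*U)) = √(-5 + U + H/3 + H*U))
-G(5, 2) + 0 = -√(-45 + 3*5 + 9*2 + 9*5*2)/3 + 0 = -√(-45 + 15 + 18 + 90)/3 + 0 = -√78/3 + 0 = -√78/3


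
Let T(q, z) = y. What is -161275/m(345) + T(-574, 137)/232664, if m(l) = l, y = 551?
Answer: -7504539301/16053816 ≈ -467.46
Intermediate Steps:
T(q, z) = 551
-161275/m(345) + T(-574, 137)/232664 = -161275/345 + 551/232664 = -161275*1/345 + 551*(1/232664) = -32255/69 + 551/232664 = -7504539301/16053816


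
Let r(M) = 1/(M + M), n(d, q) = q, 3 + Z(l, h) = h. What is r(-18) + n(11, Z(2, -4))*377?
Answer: -95005/36 ≈ -2639.0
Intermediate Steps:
Z(l, h) = -3 + h
r(M) = 1/(2*M)
r(-18) + n(11, Z(2, -4))*377 = (½)/(-18) + (-3 - 4)*377 = (½)*(-1/18) - 7*377 = -1/36 - 2639 = -95005/36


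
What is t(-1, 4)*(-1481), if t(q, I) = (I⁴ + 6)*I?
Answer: -1552088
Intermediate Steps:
t(q, I) = I*(6 + I⁴) (t(q, I) = (6 + I⁴)*I = I*(6 + I⁴))
t(-1, 4)*(-1481) = (4*(6 + 4⁴))*(-1481) = (4*(6 + 256))*(-1481) = (4*262)*(-1481) = 1048*(-1481) = -1552088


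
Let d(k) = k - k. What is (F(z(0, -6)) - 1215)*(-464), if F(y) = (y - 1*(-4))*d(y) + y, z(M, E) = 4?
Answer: 561904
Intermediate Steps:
d(k) = 0
F(y) = y (F(y) = (y - 1*(-4))*0 + y = (y + 4)*0 + y = (4 + y)*0 + y = 0 + y = y)
(F(z(0, -6)) - 1215)*(-464) = (4 - 1215)*(-464) = -1211*(-464) = 561904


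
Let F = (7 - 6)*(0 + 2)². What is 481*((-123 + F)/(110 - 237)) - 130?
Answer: 40729/127 ≈ 320.70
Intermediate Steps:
F = 4 (F = 1*2² = 1*4 = 4)
481*((-123 + F)/(110 - 237)) - 130 = 481*((-123 + 4)/(110 - 237)) - 130 = 481*(-119/(-127)) - 130 = 481*(-119*(-1/127)) - 130 = 481*(119/127) - 130 = 57239/127 - 130 = 40729/127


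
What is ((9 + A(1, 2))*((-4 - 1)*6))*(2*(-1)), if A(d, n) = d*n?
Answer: 660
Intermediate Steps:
((9 + A(1, 2))*((-4 - 1)*6))*(2*(-1)) = ((9 + 1*2)*((-4 - 1)*6))*(2*(-1)) = ((9 + 2)*(-5*6))*(-2) = (11*(-30))*(-2) = -330*(-2) = 660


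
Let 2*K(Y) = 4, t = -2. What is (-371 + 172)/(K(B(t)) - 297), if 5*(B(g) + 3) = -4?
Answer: 199/295 ≈ 0.67458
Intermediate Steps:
B(g) = -19/5 (B(g) = -3 + (1/5)*(-4) = -3 - 4/5 = -19/5)
K(Y) = 2 (K(Y) = (1/2)*4 = 2)
(-371 + 172)/(K(B(t)) - 297) = (-371 + 172)/(2 - 297) = -199/(-295) = -199*(-1/295) = 199/295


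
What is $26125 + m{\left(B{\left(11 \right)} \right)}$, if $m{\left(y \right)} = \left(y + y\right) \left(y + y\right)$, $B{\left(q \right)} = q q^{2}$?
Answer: $7112369$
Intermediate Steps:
$B{\left(q \right)} = q^{3}$
$m{\left(y \right)} = 4 y^{2}$ ($m{\left(y \right)} = 2 y 2 y = 4 y^{2}$)
$26125 + m{\left(B{\left(11 \right)} \right)} = 26125 + 4 \left(11^{3}\right)^{2} = 26125 + 4 \cdot 1331^{2} = 26125 + 4 \cdot 1771561 = 26125 + 7086244 = 7112369$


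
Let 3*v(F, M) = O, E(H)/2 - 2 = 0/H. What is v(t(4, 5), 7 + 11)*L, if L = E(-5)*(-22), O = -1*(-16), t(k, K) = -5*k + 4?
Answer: -1408/3 ≈ -469.33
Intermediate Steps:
t(k, K) = 4 - 5*k
E(H) = 4 (E(H) = 4 + 2*(0/H) = 4 + 2*0 = 4 + 0 = 4)
O = 16
v(F, M) = 16/3 (v(F, M) = (⅓)*16 = 16/3)
L = -88 (L = 4*(-22) = -88)
v(t(4, 5), 7 + 11)*L = (16/3)*(-88) = -1408/3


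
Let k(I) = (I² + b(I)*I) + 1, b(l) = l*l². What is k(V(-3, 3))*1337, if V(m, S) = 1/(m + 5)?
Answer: 28077/16 ≈ 1754.8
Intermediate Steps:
b(l) = l³
V(m, S) = 1/(5 + m)
k(I) = 1 + I² + I⁴ (k(I) = (I² + I³*I) + 1 = (I² + I⁴) + 1 = 1 + I² + I⁴)
k(V(-3, 3))*1337 = (1 + (1/(5 - 3))² + (1/(5 - 3))⁴)*1337 = (1 + (1/2)² + (1/2)⁴)*1337 = (1 + (½)² + (½)⁴)*1337 = (1 + ¼ + 1/16)*1337 = (21/16)*1337 = 28077/16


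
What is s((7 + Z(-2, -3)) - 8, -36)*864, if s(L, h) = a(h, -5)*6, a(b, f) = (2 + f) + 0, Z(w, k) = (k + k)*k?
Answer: -15552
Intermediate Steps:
Z(w, k) = 2*k**2 (Z(w, k) = (2*k)*k = 2*k**2)
a(b, f) = 2 + f
s(L, h) = -18 (s(L, h) = (2 - 5)*6 = -3*6 = -18)
s((7 + Z(-2, -3)) - 8, -36)*864 = -18*864 = -15552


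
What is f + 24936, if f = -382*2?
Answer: 24172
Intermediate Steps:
f = -764
f + 24936 = -764 + 24936 = 24172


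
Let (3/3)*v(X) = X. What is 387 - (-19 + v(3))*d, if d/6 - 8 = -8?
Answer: 387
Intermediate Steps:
d = 0 (d = 48 + 6*(-8) = 48 - 48 = 0)
v(X) = X
387 - (-19 + v(3))*d = 387 - (-19 + 3)*0 = 387 - (-16)*0 = 387 - 1*0 = 387 + 0 = 387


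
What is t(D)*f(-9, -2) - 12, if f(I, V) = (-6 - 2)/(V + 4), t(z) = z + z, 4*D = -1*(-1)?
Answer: -14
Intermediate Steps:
D = ¼ (D = (-1*(-1))/4 = (¼)*1 = ¼ ≈ 0.25000)
t(z) = 2*z
f(I, V) = -8/(4 + V)
t(D)*f(-9, -2) - 12 = (2*(¼))*(-8/(4 - 2)) - 12 = (-8/2)/2 - 12 = (-8*½)/2 - 12 = (½)*(-4) - 12 = -2 - 12 = -14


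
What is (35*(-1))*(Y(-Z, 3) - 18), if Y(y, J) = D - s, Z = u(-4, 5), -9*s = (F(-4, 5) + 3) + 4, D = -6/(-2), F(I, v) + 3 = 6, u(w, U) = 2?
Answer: 4375/9 ≈ 486.11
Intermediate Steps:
F(I, v) = 3 (F(I, v) = -3 + 6 = 3)
D = 3 (D = -6*(-½) = 3)
s = -10/9 (s = -((3 + 3) + 4)/9 = -(6 + 4)/9 = -⅑*10 = -10/9 ≈ -1.1111)
Z = 2
Y(y, J) = 37/9 (Y(y, J) = 3 - 1*(-10/9) = 3 + 10/9 = 37/9)
(35*(-1))*(Y(-Z, 3) - 18) = (35*(-1))*(37/9 - 18) = -35*(-125/9) = 4375/9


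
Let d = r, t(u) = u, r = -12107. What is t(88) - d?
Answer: 12195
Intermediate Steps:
d = -12107
t(88) - d = 88 - 1*(-12107) = 88 + 12107 = 12195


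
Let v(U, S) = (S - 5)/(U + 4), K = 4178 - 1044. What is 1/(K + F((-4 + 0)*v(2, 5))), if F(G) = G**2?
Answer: 1/3134 ≈ 0.00031908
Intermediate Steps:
K = 3134
v(U, S) = (-5 + S)/(4 + U)
1/(K + F((-4 + 0)*v(2, 5))) = 1/(3134 + ((-4 + 0)*((-5 + 5)/(4 + 2)))**2) = 1/(3134 + (-4*0/6)**2) = 1/(3134 + (-2*0/3)**2) = 1/(3134 + (-4*0)**2) = 1/(3134 + 0**2) = 1/(3134 + 0) = 1/3134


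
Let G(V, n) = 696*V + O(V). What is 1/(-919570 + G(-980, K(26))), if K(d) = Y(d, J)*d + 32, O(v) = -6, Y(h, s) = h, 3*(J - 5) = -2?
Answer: -1/1601656 ≈ -6.2435e-7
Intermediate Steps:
J = 13/3 (J = 5 + (⅓)*(-2) = 5 - ⅔ = 13/3 ≈ 4.3333)
K(d) = 32 + d² (K(d) = d*d + 32 = d² + 32 = 32 + d²)
G(V, n) = -6 + 696*V (G(V, n) = 696*V - 6 = -6 + 696*V)
1/(-919570 + G(-980, K(26))) = 1/(-919570 + (-6 + 696*(-980))) = 1/(-919570 + (-6 - 682080)) = 1/(-919570 - 682086) = 1/(-1601656) = -1/1601656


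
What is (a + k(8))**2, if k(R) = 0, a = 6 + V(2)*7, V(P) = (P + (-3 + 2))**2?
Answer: 169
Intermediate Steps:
V(P) = (-1 + P)**2 (V(P) = (P - 1)**2 = (-1 + P)**2)
a = 13 (a = 6 + (-1 + 2)**2*7 = 6 + 1**2*7 = 6 + 1*7 = 6 + 7 = 13)
(a + k(8))**2 = (13 + 0)**2 = 13**2 = 169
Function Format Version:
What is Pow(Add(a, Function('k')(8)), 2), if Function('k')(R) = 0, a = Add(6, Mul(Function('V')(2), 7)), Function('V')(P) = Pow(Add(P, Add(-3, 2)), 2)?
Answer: 169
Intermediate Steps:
Function('V')(P) = Pow(Add(-1, P), 2) (Function('V')(P) = Pow(Add(P, -1), 2) = Pow(Add(-1, P), 2))
a = 13 (a = Add(6, Mul(Pow(Add(-1, 2), 2), 7)) = Add(6, Mul(Pow(1, 2), 7)) = Add(6, Mul(1, 7)) = Add(6, 7) = 13)
Pow(Add(a, Function('k')(8)), 2) = Pow(Add(13, 0), 2) = Pow(13, 2) = 169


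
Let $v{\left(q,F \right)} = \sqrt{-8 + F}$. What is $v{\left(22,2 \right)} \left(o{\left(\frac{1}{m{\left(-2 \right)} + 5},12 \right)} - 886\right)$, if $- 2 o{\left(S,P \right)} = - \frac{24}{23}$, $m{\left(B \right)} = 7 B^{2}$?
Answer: $- \frac{20366 i \sqrt{6}}{23} \approx - 2169.0 i$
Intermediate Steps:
$o{\left(S,P \right)} = \frac{12}{23}$ ($o{\left(S,P \right)} = - \frac{\left(-24\right) \frac{1}{23}}{2} = \left(- \frac{1}{2}\right) \left(- \frac{24}{23}\right) = \frac{12}{23}$)
$v{\left(22,2 \right)} \left(o{\left(\frac{1}{m{\left(-2 \right)} + 5},12 \right)} - 886\right) = \sqrt{-8 + 2} \left(\frac{12}{23} - 886\right) = \sqrt{-6} \left(- \frac{20366}{23}\right) = i \sqrt{6} \left(- \frac{20366}{23}\right) = - \frac{20366 i \sqrt{6}}{23}$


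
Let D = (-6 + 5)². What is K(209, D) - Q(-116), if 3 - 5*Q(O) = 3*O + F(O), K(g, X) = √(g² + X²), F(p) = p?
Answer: -467/5 + √43682 ≈ 115.60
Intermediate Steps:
D = 1 (D = (-1)² = 1)
K(g, X) = √(X² + g²)
Q(O) = ⅗ - 4*O/5 (Q(O) = ⅗ - (3*O + O)/5 = ⅗ - 4*O/5)
K(209, D) - Q(-116) = √(1² + 209²) - (⅗ - ⅘*(-116)) = √(1 + 43681) - (⅗ + 464/5) = √43682 - 1*467/5 = √43682 - 467/5 = -467/5 + √43682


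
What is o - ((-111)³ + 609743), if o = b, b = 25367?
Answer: 783255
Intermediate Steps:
o = 25367
o - ((-111)³ + 609743) = 25367 - ((-111)³ + 609743) = 25367 - (-1367631 + 609743) = 25367 - 1*(-757888) = 25367 + 757888 = 783255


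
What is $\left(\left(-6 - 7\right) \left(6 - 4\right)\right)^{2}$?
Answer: $676$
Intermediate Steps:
$\left(\left(-6 - 7\right) \left(6 - 4\right)\right)^{2} = \left(\left(-13\right) 2\right)^{2} = \left(-26\right)^{2} = 676$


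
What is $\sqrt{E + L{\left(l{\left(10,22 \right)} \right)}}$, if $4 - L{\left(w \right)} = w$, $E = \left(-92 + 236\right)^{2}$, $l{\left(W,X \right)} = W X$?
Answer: $6 \sqrt{570} \approx 143.25$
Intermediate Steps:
$E = 20736$ ($E = 144^{2} = 20736$)
$L{\left(w \right)} = 4 - w$
$\sqrt{E + L{\left(l{\left(10,22 \right)} \right)}} = \sqrt{20736 + \left(4 - 10 \cdot 22\right)} = \sqrt{20736 + \left(4 - 220\right)} = \sqrt{20736 - 216} = \sqrt{20520} = 6 \sqrt{570}$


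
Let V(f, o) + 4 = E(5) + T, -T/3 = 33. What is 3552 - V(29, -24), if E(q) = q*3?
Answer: 3640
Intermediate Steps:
T = -99 (T = -3*33 = -99)
E(q) = 3*q
V(f, o) = -88 (V(f, o) = -4 + (3*5 - 99) = -4 + (15 - 99) = -4 - 84 = -88)
3552 - V(29, -24) = 3552 - 1*(-88) = 3552 + 88 = 3640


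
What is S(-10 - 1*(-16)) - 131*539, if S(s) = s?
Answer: -70603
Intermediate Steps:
S(-10 - 1*(-16)) - 131*539 = (-10 - 1*(-16)) - 131*539 = (-10 + 16) - 70609 = 6 - 70609 = -70603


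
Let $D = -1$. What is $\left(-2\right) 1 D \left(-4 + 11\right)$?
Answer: $14$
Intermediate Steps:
$\left(-2\right) 1 D \left(-4 + 11\right) = \left(-2\right) 1 \left(-1\right) \left(-4 + 11\right) = \left(-2\right) \left(-1\right) 7 = 2 \cdot 7 = 14$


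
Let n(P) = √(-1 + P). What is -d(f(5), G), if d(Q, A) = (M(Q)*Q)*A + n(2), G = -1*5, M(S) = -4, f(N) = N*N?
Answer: -501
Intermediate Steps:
f(N) = N²
G = -5
d(Q, A) = 1 - 4*A*Q (d(Q, A) = (-4*Q)*A + √(-1 + 2) = -4*A*Q + √1 = -4*A*Q + 1 = 1 - 4*A*Q)
-d(f(5), G) = -(1 - 4*(-5)*5²) = -(1 - 4*(-5)*25) = -(1 + 500) = -1*501 = -501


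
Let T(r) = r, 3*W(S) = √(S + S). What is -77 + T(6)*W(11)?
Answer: -77 + 2*√22 ≈ -67.619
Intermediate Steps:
W(S) = √2*√S/3 (W(S) = √(S + S)/3 = √(2*S)/3 = (√2*√S)/3 = √2*√S/3)
-77 + T(6)*W(11) = -77 + 6*(√2*√11/3) = -77 + 6*(√22/3) = -77 + 2*√22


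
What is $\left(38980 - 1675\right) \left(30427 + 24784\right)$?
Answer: $2059646355$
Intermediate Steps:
$\left(38980 - 1675\right) \left(30427 + 24784\right) = 37305 \cdot 55211 = 2059646355$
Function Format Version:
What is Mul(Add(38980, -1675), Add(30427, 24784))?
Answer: 2059646355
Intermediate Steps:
Mul(Add(38980, -1675), Add(30427, 24784)) = Mul(37305, 55211) = 2059646355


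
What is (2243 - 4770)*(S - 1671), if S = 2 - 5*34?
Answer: 4647153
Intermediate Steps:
S = -168 (S = 2 - 170 = -168)
(2243 - 4770)*(S - 1671) = (2243 - 4770)*(-168 - 1671) = -2527*(-1839) = 4647153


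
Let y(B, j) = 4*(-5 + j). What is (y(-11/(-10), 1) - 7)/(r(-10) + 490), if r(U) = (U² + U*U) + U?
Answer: -23/680 ≈ -0.033824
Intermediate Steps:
y(B, j) = -20 + 4*j
r(U) = U + 2*U² (r(U) = (U² + U²) + U = 2*U² + U = U + 2*U²)
(y(-11/(-10), 1) - 7)/(r(-10) + 490) = ((-20 + 4*1) - 7)/(-10*(1 + 2*(-10)) + 490) = ((-20 + 4) - 7)/(-10*(1 - 20) + 490) = (-16 - 7)/(-10*(-19) + 490) = -23/(190 + 490) = -23/680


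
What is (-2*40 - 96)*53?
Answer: -9328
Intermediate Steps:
(-2*40 - 96)*53 = (-80 - 96)*53 = -176*53 = -9328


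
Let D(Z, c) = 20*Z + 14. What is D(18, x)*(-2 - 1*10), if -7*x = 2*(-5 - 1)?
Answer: -4488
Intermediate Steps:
x = 12/7 (x = -2*(-5 - 1)/7 = -2*(-6)/7 = -⅐*(-12) = 12/7 ≈ 1.7143)
D(Z, c) = 14 + 20*Z
D(18, x)*(-2 - 1*10) = (14 + 20*18)*(-2 - 1*10) = (14 + 360)*(-2 - 10) = 374*(-12) = -4488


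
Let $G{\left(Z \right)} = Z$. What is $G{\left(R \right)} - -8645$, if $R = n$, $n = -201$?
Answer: $8444$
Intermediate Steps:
$R = -201$
$G{\left(R \right)} - -8645 = -201 - -8645 = -201 + 8645 = 8444$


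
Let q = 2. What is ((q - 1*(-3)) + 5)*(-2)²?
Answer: 40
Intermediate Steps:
((q - 1*(-3)) + 5)*(-2)² = ((2 - 1*(-3)) + 5)*(-2)² = ((2 + 3) + 5)*4 = (5 + 5)*4 = 10*4 = 40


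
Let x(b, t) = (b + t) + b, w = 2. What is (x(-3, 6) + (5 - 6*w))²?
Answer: 49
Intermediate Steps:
x(b, t) = t + 2*b
(x(-3, 6) + (5 - 6*w))² = ((6 + 2*(-3)) + (5 - 6*2))² = ((6 - 6) + (5 - 12))² = (0 - 7)² = (-7)² = 49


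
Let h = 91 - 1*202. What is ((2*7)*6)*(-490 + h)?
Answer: -50484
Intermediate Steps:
h = -111 (h = 91 - 202 = -111)
((2*7)*6)*(-490 + h) = ((2*7)*6)*(-490 - 111) = (14*6)*(-601) = 84*(-601) = -50484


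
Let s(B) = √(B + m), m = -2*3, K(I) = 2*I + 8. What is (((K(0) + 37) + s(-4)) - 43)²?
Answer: (2 + I*√10)² ≈ -6.0 + 12.649*I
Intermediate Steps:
K(I) = 8 + 2*I
m = -6
s(B) = √(-6 + B) (s(B) = √(B - 6) = √(-6 + B))
(((K(0) + 37) + s(-4)) - 43)² = ((((8 + 2*0) + 37) + √(-6 - 4)) - 43)² = ((((8 + 0) + 37) + √(-10)) - 43)² = (((8 + 37) + I*√10) - 43)² = ((45 + I*√10) - 43)² = (2 + I*√10)²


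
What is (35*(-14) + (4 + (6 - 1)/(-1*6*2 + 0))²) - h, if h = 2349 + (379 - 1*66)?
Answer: -452039/144 ≈ -3139.2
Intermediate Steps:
h = 2662 (h = 2349 + (379 - 66) = 2349 + 313 = 2662)
(35*(-14) + (4 + (6 - 1)/(-1*6*2 + 0))²) - h = (35*(-14) + (4 + (6 - 1)/(-1*6*2 + 0))²) - 1*2662 = (-490 + (4 + 5/(-6*2 + 0))²) - 2662 = (-490 + (4 + 5/(-12 + 0))²) - 2662 = (-490 + (4 + 5/(-12))²) - 2662 = (-490 + (4 + 5*(-1/12))²) - 2662 = (-490 + (4 - 5/12)²) - 2662 = (-490 + (43/12)²) - 2662 = (-490 + 1849/144) - 2662 = -68711/144 - 2662 = -452039/144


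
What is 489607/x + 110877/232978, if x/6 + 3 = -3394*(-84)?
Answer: 75932299753/99630595431 ≈ 0.76214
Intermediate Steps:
x = 1710558 (x = -18 + 6*(-3394*(-84)) = -18 + 6*285096 = -18 + 1710576 = 1710558)
489607/x + 110877/232978 = 489607/1710558 + 110877/232978 = 75932299753/99630595431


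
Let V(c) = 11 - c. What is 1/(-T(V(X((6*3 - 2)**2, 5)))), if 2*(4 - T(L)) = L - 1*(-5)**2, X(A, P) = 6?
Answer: -1/14 ≈ -0.071429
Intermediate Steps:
T(L) = 33/2 - L/2 (T(L) = 4 - (L - 1*(-5)**2)/2 = 4 - (L - 1*25)/2 = 4 - (L - 25)/2 = 4 - (-25 + L)/2 = 4 + (25/2 - L/2) = 33/2 - L/2)
1/(-T(V(X((6*3 - 2)**2, 5)))) = 1/(-(33/2 - (11 - 1*6)/2)) = 1/(-(33/2 - (11 - 6)/2)) = 1/(-(33/2 - 1/2*5)) = 1/(-(33/2 - 5/2)) = 1/(-1*14) = 1/(-14) = -1/14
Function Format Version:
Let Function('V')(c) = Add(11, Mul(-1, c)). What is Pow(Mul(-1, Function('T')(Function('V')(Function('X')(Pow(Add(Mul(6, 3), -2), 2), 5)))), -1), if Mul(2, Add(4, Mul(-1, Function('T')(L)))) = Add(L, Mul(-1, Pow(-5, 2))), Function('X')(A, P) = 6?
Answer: Rational(-1, 14) ≈ -0.071429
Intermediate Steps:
Function('T')(L) = Add(Rational(33, 2), Mul(Rational(-1, 2), L)) (Function('T')(L) = Add(4, Mul(Rational(-1, 2), Add(L, Mul(-1, Pow(-5, 2))))) = Add(4, Mul(Rational(-1, 2), Add(L, Mul(-1, 25)))) = Add(4, Mul(Rational(-1, 2), Add(L, -25))) = Add(4, Mul(Rational(-1, 2), Add(-25, L))) = Add(4, Add(Rational(25, 2), Mul(Rational(-1, 2), L))) = Add(Rational(33, 2), Mul(Rational(-1, 2), L)))
Pow(Mul(-1, Function('T')(Function('V')(Function('X')(Pow(Add(Mul(6, 3), -2), 2), 5)))), -1) = Pow(Mul(-1, Add(Rational(33, 2), Mul(Rational(-1, 2), Add(11, Mul(-1, 6))))), -1) = Pow(Mul(-1, Add(Rational(33, 2), Mul(Rational(-1, 2), Add(11, -6)))), -1) = Pow(Mul(-1, Add(Rational(33, 2), Mul(Rational(-1, 2), 5))), -1) = Pow(Mul(-1, Add(Rational(33, 2), Rational(-5, 2))), -1) = Pow(Mul(-1, 14), -1) = Pow(-14, -1) = Rational(-1, 14)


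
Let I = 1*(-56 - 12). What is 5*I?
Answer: -340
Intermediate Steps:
I = -68 (I = 1*(-68) = -68)
5*I = 5*(-68) = -340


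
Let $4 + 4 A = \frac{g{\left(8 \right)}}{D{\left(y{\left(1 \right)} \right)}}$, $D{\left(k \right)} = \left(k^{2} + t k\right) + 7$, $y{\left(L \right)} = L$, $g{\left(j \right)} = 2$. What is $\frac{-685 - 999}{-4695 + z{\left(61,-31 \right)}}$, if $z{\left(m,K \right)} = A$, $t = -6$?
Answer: $\frac{6736}{18783} \approx 0.35862$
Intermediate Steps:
$D{\left(k \right)} = 7 + k^{2} - 6 k$ ($D{\left(k \right)} = \left(k^{2} - 6 k\right) + 7 = 7 + k^{2} - 6 k$)
$A = - \frac{3}{4}$ ($A = -1 + \frac{2 \frac{1}{7 + 1^{2} - 6}}{4} = -1 + \frac{2 \frac{1}{7 + 1 - 6}}{4} = -1 + \frac{2 \cdot \frac{1}{2}}{4} = -1 + \frac{1}{4} \cdot 1 = -1 + \frac{1}{4} = - \frac{3}{4} \approx -0.75$)
$z{\left(m,K \right)} = - \frac{3}{4}$
$\frac{-685 - 999}{-4695 + z{\left(61,-31 \right)}} = \frac{-685 - 999}{-4695 - \frac{3}{4}} = - \frac{1684}{- \frac{18783}{4}} = \left(-1684\right) \left(- \frac{4}{18783}\right) = \frac{6736}{18783}$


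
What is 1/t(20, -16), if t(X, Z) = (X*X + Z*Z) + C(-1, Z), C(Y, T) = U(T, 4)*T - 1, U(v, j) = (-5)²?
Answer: 1/255 ≈ 0.0039216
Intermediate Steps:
U(v, j) = 25
C(Y, T) = -1 + 25*T (C(Y, T) = 25*T - 1 = -1 + 25*T)
t(X, Z) = -1 + X² + Z² + 25*Z (t(X, Z) = (X*X + Z*Z) + (-1 + 25*Z) = (X² + Z²) + (-1 + 25*Z) = -1 + X² + Z² + 25*Z)
1/t(20, -16) = 1/(-1 + 20² + (-16)² + 25*(-16)) = 1/(-1 + 400 + 256 - 400) = 1/255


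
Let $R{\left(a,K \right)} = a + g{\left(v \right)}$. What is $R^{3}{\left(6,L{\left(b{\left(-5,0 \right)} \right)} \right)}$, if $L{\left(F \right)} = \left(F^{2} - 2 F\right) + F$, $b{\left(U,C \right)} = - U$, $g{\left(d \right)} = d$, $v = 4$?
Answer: $1000$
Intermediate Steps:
$L{\left(F \right)} = F^{2} - F$
$R{\left(a,K \right)} = 4 + a$ ($R{\left(a,K \right)} = a + 4 = 4 + a$)
$R^{3}{\left(6,L{\left(b{\left(-5,0 \right)} \right)} \right)} = \left(4 + 6\right)^{3} = 10^{3} = 1000$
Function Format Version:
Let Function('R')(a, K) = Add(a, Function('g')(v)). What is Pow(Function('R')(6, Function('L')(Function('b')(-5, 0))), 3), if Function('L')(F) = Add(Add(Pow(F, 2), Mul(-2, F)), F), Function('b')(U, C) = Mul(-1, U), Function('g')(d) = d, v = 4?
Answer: 1000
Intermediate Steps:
Function('L')(F) = Add(Pow(F, 2), Mul(-1, F))
Function('R')(a, K) = Add(4, a) (Function('R')(a, K) = Add(a, 4) = Add(4, a))
Pow(Function('R')(6, Function('L')(Function('b')(-5, 0))), 3) = Pow(Add(4, 6), 3) = Pow(10, 3) = 1000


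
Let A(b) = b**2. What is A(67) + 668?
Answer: 5157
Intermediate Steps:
A(67) + 668 = 67**2 + 668 = 4489 + 668 = 5157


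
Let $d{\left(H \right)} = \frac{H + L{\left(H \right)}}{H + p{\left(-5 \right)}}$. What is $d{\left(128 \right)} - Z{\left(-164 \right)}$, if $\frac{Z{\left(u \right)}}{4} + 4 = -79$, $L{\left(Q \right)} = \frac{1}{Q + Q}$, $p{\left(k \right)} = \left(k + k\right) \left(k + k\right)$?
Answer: $\frac{6470315}{19456} \approx 332.56$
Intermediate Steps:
$p{\left(k \right)} = 4 k^{2}$ ($p{\left(k \right)} = 2 k 2 k = 4 k^{2}$)
$L{\left(Q \right)} = \frac{1}{2 Q}$
$d{\left(H \right)} = \frac{H + \frac{1}{2 H}}{100 + H}$ ($d{\left(H \right)} = \frac{H + \frac{1}{2 H}}{H + 4 \left(-5\right)^{2}} = \frac{H + \frac{1}{2 H}}{H + 4 \cdot 25} = \frac{H + \frac{1}{2 H}}{H + 100} = \frac{H + \frac{1}{2 H}}{100 + H}$)
$Z{\left(u \right)} = -332$ ($Z{\left(u \right)} = -16 + 4 \left(-79\right) = -16 - 316 = -332$)
$d{\left(128 \right)} - Z{\left(-164 \right)} = \frac{\frac{1}{2} + 128^{2}}{128 \left(100 + 128\right)} - -332 = \frac{\frac{1}{2} + 16384}{128 \cdot 228} + 332 = \frac{1}{128} \cdot \frac{1}{228} \cdot \frac{32769}{2} + 332 = \frac{10923}{19456} + 332 = \frac{6470315}{19456}$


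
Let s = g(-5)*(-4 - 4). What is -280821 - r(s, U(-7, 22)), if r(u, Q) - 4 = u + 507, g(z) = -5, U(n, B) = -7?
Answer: -281372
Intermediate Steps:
s = 40 (s = -5*(-4 - 4) = -5*(-8) = 40)
r(u, Q) = 511 + u (r(u, Q) = 4 + (u + 507) = 4 + (507 + u) = 511 + u)
-280821 - r(s, U(-7, 22)) = -280821 - (511 + 40) = -280821 - 1*551 = -280821 - 551 = -281372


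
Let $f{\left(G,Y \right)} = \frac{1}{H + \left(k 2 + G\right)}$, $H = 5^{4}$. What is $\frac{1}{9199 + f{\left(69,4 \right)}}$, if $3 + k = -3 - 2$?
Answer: $\frac{678}{6236923} \approx 0.00010871$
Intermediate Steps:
$k = -8$ ($k = -3 - 5 = -8$)
$H = 625$
$f{\left(G,Y \right)} = \frac{1}{609 + G}$ ($f{\left(G,Y \right)} = \frac{1}{625 + \left(\left(-8\right) 2 + G\right)} = \frac{1}{625 + \left(-16 + G\right)} = \frac{1}{609 + G}$)
$\frac{1}{9199 + f{\left(69,4 \right)}} = \frac{1}{9199 + \frac{1}{609 + 69}} = \frac{1}{9199 + \frac{1}{678}} = \frac{1}{\frac{6236923}{678}} = \frac{678}{6236923}$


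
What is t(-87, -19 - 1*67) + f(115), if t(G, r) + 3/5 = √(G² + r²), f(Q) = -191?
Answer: -958/5 + √14965 ≈ -69.268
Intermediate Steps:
t(G, r) = -⅗ + √(G² + r²)
t(-87, -19 - 1*67) + f(115) = (-⅗ + √((-87)² + (-19 - 1*67)²)) - 191 = (-⅗ + √(7569 + (-19 - 67)²)) - 191 = (-⅗ + √(7569 + (-86)²)) - 191 = (-⅗ + √(7569 + 7396)) - 191 = (-⅗ + √14965) - 191 = -958/5 + √14965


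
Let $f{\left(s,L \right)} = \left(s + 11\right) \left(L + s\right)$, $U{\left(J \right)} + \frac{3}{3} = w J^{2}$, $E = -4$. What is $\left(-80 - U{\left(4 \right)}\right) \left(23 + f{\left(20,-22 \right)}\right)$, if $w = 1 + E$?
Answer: $1209$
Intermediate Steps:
$w = -3$ ($w = 1 - 4 = -3$)
$U{\left(J \right)} = -1 - 3 J^{2}$
$f{\left(s,L \right)} = \left(11 + s\right) \left(L + s\right)$
$\left(-80 - U{\left(4 \right)}\right) \left(23 + f{\left(20,-22 \right)}\right) = \left(-80 - \left(-1 - 3 \cdot 4^{2}\right)\right) \left(23 + \left(20^{2} + 11 \left(-22\right) + 11 \cdot 20 - 440\right)\right) = \left(-80 - \left(-1 - 48\right)\right) \left(23 + \left(400 - 242 + 220 - 440\right)\right) = \left(-80 - \left(-1 - 48\right)\right) \left(23 - 62\right) = \left(-80 - -49\right) \left(-39\right) = \left(-80 + 49\right) \left(-39\right) = \left(-31\right) \left(-39\right) = 1209$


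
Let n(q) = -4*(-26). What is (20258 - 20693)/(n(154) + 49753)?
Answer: -145/16619 ≈ -0.0087250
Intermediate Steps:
n(q) = 104
(20258 - 20693)/(n(154) + 49753) = (20258 - 20693)/(104 + 49753) = -435/49857 = -435*1/49857 = -145/16619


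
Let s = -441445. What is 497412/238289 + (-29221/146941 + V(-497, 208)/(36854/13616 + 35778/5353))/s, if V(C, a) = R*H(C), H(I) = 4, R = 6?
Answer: 11041688781240587698023371/5289618480785537190918275 ≈ 2.0874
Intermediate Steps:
V(C, a) = 24 (V(C, a) = 6*4 = 24)
497412/238289 + (-29221/146941 + V(-497, 208)/(36854/13616 + 35778/5353))/s = 497412/238289 + (-29221/146941 + 24/(36854/13616 + 35778/5353))/(-441445) = 497412*(1/238289) + (-29221*1/146941 + 24/(36854*(1/13616) + 35778*(1/5353)))*(-1/441445) = 497412/238289 + (-29221/146941 + 24/(18427/6808 + 35778/5353))*(-1/441445) = 497412/238289 + (-29221/146941 + 24/(342216355/36443224))*(-1/441445) = 497412/238289 + (-29221/146941 + 24*(36443224/342216355))*(-1/441445) = 497412/238289 + (-29221/146941 + 874637376/342216355)*(-1/441445) = 497412/238289 + (118520186557361/50285613420055)*(-1/441445) = 497412/238289 - 118520186557361/22198332616216179475 = 11041688781240587698023371/5289618480785537190918275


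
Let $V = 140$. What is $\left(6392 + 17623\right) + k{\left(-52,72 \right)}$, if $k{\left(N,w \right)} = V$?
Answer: $24155$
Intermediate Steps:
$k{\left(N,w \right)} = 140$
$\left(6392 + 17623\right) + k{\left(-52,72 \right)} = \left(6392 + 17623\right) + 140 = 24015 + 140 = 24155$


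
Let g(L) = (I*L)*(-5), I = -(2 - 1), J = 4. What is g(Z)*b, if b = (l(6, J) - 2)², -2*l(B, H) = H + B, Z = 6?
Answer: 1470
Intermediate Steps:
I = -1 (I = -1*1 = -1)
g(L) = 5*L (g(L) = -L*(-5) = 5*L)
l(B, H) = -B/2 - H/2 (l(B, H) = -(H + B)/2 = -(B + H)/2 = -B/2 - H/2)
b = 49 (b = ((-½*6 - ½*4) - 2)² = ((-3 - 2) - 2)² = (-5 - 2)² = (-7)² = 49)
g(Z)*b = (5*6)*49 = 30*49 = 1470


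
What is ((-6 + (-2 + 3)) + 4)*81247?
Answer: -81247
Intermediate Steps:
((-6 + (-2 + 3)) + 4)*81247 = ((-6 + 1) + 4)*81247 = (-5 + 4)*81247 = -1*81247 = -81247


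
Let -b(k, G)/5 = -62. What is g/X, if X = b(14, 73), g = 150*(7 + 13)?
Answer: 300/31 ≈ 9.6774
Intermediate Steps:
b(k, G) = 310 (b(k, G) = -5*(-62) = 310)
g = 3000 (g = 150*20 = 3000)
X = 310
g/X = 3000/310 = 3000*(1/310) = 300/31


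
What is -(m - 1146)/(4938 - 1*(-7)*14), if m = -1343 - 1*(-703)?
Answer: 893/2518 ≈ 0.35465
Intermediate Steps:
m = -640 (m = -1343 + 703 = -640)
-(m - 1146)/(4938 - 1*(-7)*14) = -(-640 - 1146)/(4938 - 1*(-7)*14) = -(-1786)/(4938 + 7*14) = -(-1786)/(4938 + 98) = -(-1786)/5036 = -1*(-893/2518) = 893/2518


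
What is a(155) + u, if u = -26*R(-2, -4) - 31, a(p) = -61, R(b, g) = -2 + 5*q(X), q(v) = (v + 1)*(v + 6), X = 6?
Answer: -10960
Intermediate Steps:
q(v) = (1 + v)*(6 + v)
R(b, g) = 418 (R(b, g) = -2 + 5*(6 + 6**2 + 7*6) = -2 + 5*(6 + 36 + 42) = -2 + 5*84 = -2 + 420 = 418)
u = -10899 (u = -26*418 - 31 = -10868 - 31 = -10899)
a(155) + u = -61 - 10899 = -10960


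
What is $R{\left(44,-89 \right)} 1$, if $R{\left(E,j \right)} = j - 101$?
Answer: $-190$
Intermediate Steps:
$R{\left(E,j \right)} = -101 + j$
$R{\left(44,-89 \right)} 1 = \left(-101 - 89\right) 1 = \left(-190\right) 1 = -190$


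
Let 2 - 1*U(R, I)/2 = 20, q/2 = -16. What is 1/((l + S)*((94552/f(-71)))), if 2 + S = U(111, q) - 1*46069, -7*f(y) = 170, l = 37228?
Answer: 85/2938345228 ≈ 2.8928e-8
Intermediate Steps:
q = -32 (q = 2*(-16) = -32)
f(y) = -170/7 (f(y) = -⅐*170 = -170/7)
U(R, I) = -36 (U(R, I) = 4 - 2*20 = 4 - 40 = -36)
S = -46107 (S = -2 + (-36 - 1*46069) = -2 + (-36 - 46069) = -2 - 46105 = -46107)
1/((l + S)*((94552/f(-71)))) = 1/((37228 - 46107)*((94552/(-170/7)))) = 1/((-8879)*((94552*(-7/170)))) = -1/(8879*(-330932/85)) = -1/8879*(-85/330932) = 85/2938345228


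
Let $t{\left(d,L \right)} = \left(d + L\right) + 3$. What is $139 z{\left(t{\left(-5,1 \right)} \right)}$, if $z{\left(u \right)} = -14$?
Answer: $-1946$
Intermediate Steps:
$t{\left(d,L \right)} = 3 + L + d$ ($t{\left(d,L \right)} = \left(L + d\right) + 3 = 3 + L + d$)
$139 z{\left(t{\left(-5,1 \right)} \right)} = 139 \left(-14\right) = -1946$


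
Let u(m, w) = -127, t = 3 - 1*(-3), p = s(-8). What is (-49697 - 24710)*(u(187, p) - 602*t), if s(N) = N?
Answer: 278207773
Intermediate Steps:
p = -8
t = 6 (t = 3 + 3 = 6)
(-49697 - 24710)*(u(187, p) - 602*t) = (-49697 - 24710)*(-127 - 602*6) = -74407*(-127 - 3612) = -74407*(-3739) = 278207773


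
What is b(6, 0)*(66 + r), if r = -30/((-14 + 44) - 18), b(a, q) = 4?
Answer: 254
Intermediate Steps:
r = -5/2 (r = -30/(30 - 18) = -30/12 = -30*1/12 = -5/2 ≈ -2.5000)
b(6, 0)*(66 + r) = 4*(66 - 5/2) = 4*(127/2) = 254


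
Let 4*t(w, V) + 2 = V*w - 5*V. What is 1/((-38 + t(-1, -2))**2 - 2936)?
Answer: -4/6703 ≈ -0.00059675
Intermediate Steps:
t(w, V) = -1/2 - 5*V/4 + V*w/4 (t(w, V) = -1/2 + (V*w - 5*V)/4 = -1/2 + (-5*V + V*w)/4 = -1/2 + (-5*V/4 + V*w/4) = -1/2 - 5*V/4 + V*w/4)
1/((-38 + t(-1, -2))**2 - 2936) = 1/((-38 + (-1/2 - 5/4*(-2) + (1/4)*(-2)*(-1)))**2 - 2936) = 1/((-38 + (-1/2 + 5/2 + 1/2))**2 - 2936) = 1/((-38 + 5/2)**2 - 2936) = 1/((-71/2)**2 - 2936) = 1/(5041/4 - 2936) = 1/(-6703/4) = -4/6703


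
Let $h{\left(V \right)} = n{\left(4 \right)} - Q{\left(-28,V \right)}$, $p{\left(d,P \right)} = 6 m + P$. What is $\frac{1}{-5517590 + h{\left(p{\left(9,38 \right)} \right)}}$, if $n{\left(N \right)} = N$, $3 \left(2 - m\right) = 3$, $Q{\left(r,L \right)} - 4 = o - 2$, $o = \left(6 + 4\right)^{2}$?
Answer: $- \frac{1}{5517688} \approx -1.8124 \cdot 10^{-7}$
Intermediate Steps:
$o = 100$ ($o = 10^{2} = 100$)
$Q{\left(r,L \right)} = 102$ ($Q{\left(r,L \right)} = 4 + \left(100 - 2\right) = 4 + 98 = 102$)
$m = 1$ ($m = 2 - 1 = 1$)
$p{\left(d,P \right)} = 6 + P$ ($p{\left(d,P \right)} = 6 \cdot 1 + P = 6 + P$)
$h{\left(V \right)} = -98$ ($h{\left(V \right)} = 4 - 102 = -98$)
$\frac{1}{-5517590 + h{\left(p{\left(9,38 \right)} \right)}} = \frac{1}{-5517590 - 98} = \frac{1}{-5517688} = - \frac{1}{5517688}$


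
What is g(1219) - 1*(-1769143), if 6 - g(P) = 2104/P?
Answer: 2156590527/1219 ≈ 1.7691e+6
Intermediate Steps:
g(P) = 6 - 2104/P
g(1219) - 1*(-1769143) = (6 - 2104/1219) - 1*(-1769143) = (6 - 2104*1/1219) + 1769143 = (6 - 2104/1219) + 1769143 = 5210/1219 + 1769143 = 2156590527/1219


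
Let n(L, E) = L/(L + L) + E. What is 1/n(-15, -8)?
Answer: -2/15 ≈ -0.13333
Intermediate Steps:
n(L, E) = 1/2 + E (n(L, E) = L/((2*L)) + E = (1/(2*L))*L + E = 1/2 + E)
1/n(-15, -8) = 1/(1/2 - 8) = 1/(-15/2) = -2/15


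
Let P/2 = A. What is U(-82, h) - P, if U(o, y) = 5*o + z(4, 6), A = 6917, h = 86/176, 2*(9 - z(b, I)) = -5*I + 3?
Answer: -28443/2 ≈ -14222.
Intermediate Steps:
z(b, I) = 15/2 + 5*I/2 (z(b, I) = 9 - (-5*I + 3)/2 = 9 - (3 - 5*I)/2 = 9 + (-3/2 + 5*I/2) = 15/2 + 5*I/2)
h = 43/88 (h = 86*(1/176) = 43/88 ≈ 0.48864)
U(o, y) = 45/2 + 5*o (U(o, y) = 5*o + (15/2 + (5/2)*6) = 5*o + (15/2 + 15) = 5*o + 45/2 = 45/2 + 5*o)
P = 13834 (P = 2*6917 = 13834)
U(-82, h) - P = (45/2 + 5*(-82)) - 1*13834 = (45/2 - 410) - 13834 = -775/2 - 13834 = -28443/2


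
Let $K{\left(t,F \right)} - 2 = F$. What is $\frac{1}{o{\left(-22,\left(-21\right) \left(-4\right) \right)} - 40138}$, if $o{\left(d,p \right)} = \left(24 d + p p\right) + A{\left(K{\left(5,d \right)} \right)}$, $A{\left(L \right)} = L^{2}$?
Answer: $- \frac{1}{33210} \approx -3.0111 \cdot 10^{-5}$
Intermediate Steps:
$K{\left(t,F \right)} = 2 + F$
$o{\left(d,p \right)} = p^{2} + \left(2 + d\right)^{2} + 24 d$ ($o{\left(d,p \right)} = \left(24 d + p p\right) + \left(2 + d\right)^{2} = \left(24 d + p^{2}\right) + \left(2 + d\right)^{2} = \left(p^{2} + 24 d\right) + \left(2 + d\right)^{2} = p^{2} + \left(2 + d\right)^{2} + 24 d$)
$\frac{1}{o{\left(-22,\left(-21\right) \left(-4\right) \right)} - 40138} = \frac{1}{\left(\left(\left(-21\right) \left(-4\right)\right)^{2} + \left(2 - 22\right)^{2} + 24 \left(-22\right)\right) - 40138} = \frac{1}{\left(84^{2} + \left(-20\right)^{2} - 528\right) - 40138} = \frac{1}{\left(7056 + 400 - 528\right) - 40138} = \frac{1}{6928 - 40138} = \frac{1}{-33210} = - \frac{1}{33210}$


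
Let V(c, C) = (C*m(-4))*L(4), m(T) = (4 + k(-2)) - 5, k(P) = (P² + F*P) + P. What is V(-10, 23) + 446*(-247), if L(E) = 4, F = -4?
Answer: -109334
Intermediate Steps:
k(P) = P² - 3*P (k(P) = (P² - 4*P) + P = P² - 3*P)
m(T) = 9 (m(T) = (4 - 2*(-3 - 2)) - 5 = (4 - 2*(-5)) - 5 = (4 + 10) - 5 = 14 - 5 = 9)
V(c, C) = 36*C (V(c, C) = (C*9)*4 = (9*C)*4 = 36*C)
V(-10, 23) + 446*(-247) = 36*23 + 446*(-247) = 828 - 110162 = -109334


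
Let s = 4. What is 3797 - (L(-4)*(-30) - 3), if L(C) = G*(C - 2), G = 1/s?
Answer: 3755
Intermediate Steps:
G = ¼ (G = 1/4 = ¼ ≈ 0.25000)
L(C) = -½ + C/4 (L(C) = (C - 2)/4 = (-2 + C)/4 = -½ + C/4)
3797 - (L(-4)*(-30) - 3) = 3797 - ((-½ + (¼)*(-4))*(-30) - 3) = 3797 - ((-½ - 1)*(-30) - 3) = 3797 - (-3/2*(-30) - 3) = 3797 - (45 - 3) = 3797 - 1*42 = 3797 - 42 = 3755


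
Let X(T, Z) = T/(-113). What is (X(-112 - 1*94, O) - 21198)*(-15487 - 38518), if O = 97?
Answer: 129351047840/113 ≈ 1.1447e+9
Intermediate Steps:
X(T, Z) = -T/113 (X(T, Z) = T*(-1/113) = -T/113)
(X(-112 - 1*94, O) - 21198)*(-15487 - 38518) = (-(-112 - 1*94)/113 - 21198)*(-15487 - 38518) = (-(-112 - 94)/113 - 21198)*(-54005) = (-1/113*(-206) - 21198)*(-54005) = (206/113 - 21198)*(-54005) = -2395168/113*(-54005) = 129351047840/113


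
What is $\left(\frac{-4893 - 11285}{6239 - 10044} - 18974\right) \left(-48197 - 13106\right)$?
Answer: $\frac{4424843919276}{3805} \approx 1.1629 \cdot 10^{9}$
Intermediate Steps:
$\left(\frac{-4893 - 11285}{6239 - 10044} - 18974\right) \left(-48197 - 13106\right) = \left(- \frac{16178}{-3805} - 18974\right) \left(-61303\right) = \left(\left(-16178\right) \left(- \frac{1}{3805}\right) - 18974\right) \left(-61303\right) = \left(\frac{16178}{3805} - 18974\right) \left(-61303\right) = \left(- \frac{72179892}{3805}\right) \left(-61303\right) = \frac{4424843919276}{3805}$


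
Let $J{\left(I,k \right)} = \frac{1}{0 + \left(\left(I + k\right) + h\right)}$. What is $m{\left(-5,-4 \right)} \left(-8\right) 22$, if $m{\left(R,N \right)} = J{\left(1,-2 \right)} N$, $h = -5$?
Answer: $- \frac{352}{3} \approx -117.33$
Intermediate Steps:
$J{\left(I,k \right)} = \frac{1}{-5 + I + k}$ ($J{\left(I,k \right)} = \frac{1}{0 - \left(5 - I - k\right)} = \frac{1}{0 + \left(-5 + I + k\right)} = \frac{1}{-5 + I + k}$)
$m{\left(R,N \right)} = - \frac{N}{6}$ ($m{\left(R,N \right)} = \frac{N}{-5 + 1 - 2} = \frac{N}{-6} = - \frac{N}{6}$)
$m{\left(-5,-4 \right)} \left(-8\right) 22 = \left(- \frac{1}{6}\right) \left(-4\right) \left(-8\right) 22 = \frac{2}{3} \left(-8\right) 22 = \left(- \frac{16}{3}\right) 22 = - \frac{352}{3}$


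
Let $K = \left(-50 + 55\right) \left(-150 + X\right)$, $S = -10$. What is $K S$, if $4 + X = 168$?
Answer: $-700$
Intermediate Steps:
$X = 164$ ($X = -4 + 168 = 164$)
$K = 70$ ($K = \left(-50 + 55\right) \left(-150 + 164\right) = 5 \cdot 14 = 70$)
$K S = 70 \left(-10\right) = -700$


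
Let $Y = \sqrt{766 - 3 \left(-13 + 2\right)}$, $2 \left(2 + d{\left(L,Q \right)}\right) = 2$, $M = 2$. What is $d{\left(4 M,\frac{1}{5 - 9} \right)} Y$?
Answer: $- \sqrt{799} \approx -28.267$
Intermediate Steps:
$d{\left(L,Q \right)} = -1$ ($d{\left(L,Q \right)} = -2 + \frac{1}{2} \cdot 2 = -2 + 1 = -1$)
$Y = \sqrt{799}$ ($Y = \sqrt{766 - -33} = \sqrt{766 + 33} = \sqrt{799} \approx 28.267$)
$d{\left(4 M,\frac{1}{5 - 9} \right)} Y = - \sqrt{799}$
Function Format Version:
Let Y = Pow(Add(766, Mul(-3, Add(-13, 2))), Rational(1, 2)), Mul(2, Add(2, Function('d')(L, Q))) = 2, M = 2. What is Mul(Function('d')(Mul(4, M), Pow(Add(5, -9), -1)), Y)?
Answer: Mul(-1, Pow(799, Rational(1, 2))) ≈ -28.267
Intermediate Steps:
Function('d')(L, Q) = -1 (Function('d')(L, Q) = Add(-2, Mul(Rational(1, 2), 2)) = Add(-2, 1) = -1)
Y = Pow(799, Rational(1, 2)) (Y = Pow(Add(766, Mul(-3, -11)), Rational(1, 2)) = Pow(Add(766, 33), Rational(1, 2)) = Pow(799, Rational(1, 2)) ≈ 28.267)
Mul(Function('d')(Mul(4, M), Pow(Add(5, -9), -1)), Y) = Mul(-1, Pow(799, Rational(1, 2)))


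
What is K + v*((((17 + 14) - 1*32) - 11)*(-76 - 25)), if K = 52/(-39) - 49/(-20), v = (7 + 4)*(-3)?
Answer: -2399693/60 ≈ -39995.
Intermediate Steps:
v = -33 (v = 11*(-3) = -33)
K = 67/60 (K = 52*(-1/39) - 49*(-1/20) = -4/3 + 49/20 = 67/60 ≈ 1.1167)
K + v*((((17 + 14) - 1*32) - 11)*(-76 - 25)) = 67/60 - 33*(((17 + 14) - 1*32) - 11)*(-76 - 25) = 67/60 - 33*((31 - 32) - 11)*(-101) = 67/60 - 33*(-1 - 11)*(-101) = 67/60 - (-396)*(-101) = 67/60 - 33*1212 = 67/60 - 39996 = -2399693/60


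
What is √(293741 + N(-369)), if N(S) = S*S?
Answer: √429902 ≈ 655.67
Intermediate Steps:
N(S) = S²
√(293741 + N(-369)) = √(293741 + (-369)²) = √(293741 + 136161) = √429902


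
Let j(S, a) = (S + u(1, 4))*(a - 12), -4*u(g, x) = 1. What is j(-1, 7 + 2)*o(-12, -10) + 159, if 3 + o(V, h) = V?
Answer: 411/4 ≈ 102.75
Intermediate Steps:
u(g, x) = -1/4 (u(g, x) = -1/4*1 = -1/4)
o(V, h) = -3 + V
j(S, a) = (-12 + a)*(-1/4 + S) (j(S, a) = (S - 1/4)*(a - 12) = (-1/4 + S)*(-12 + a) = (-12 + a)*(-1/4 + S))
j(-1, 7 + 2)*o(-12, -10) + 159 = (3 - 12*(-1) - (7 + 2)/4 - (7 + 2))*(-3 - 12) + 159 = (3 + 12 - 1/4*9 - 1*9)*(-15) + 159 = (3 + 12 - 9/4 - 9)*(-15) + 159 = (15/4)*(-15) + 159 = -225/4 + 159 = 411/4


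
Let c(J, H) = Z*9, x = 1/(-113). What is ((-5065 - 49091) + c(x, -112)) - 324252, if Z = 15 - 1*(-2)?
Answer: -378255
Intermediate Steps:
x = -1/113 ≈ -0.0088496
Z = 17 (Z = 15 + 2 = 17)
c(J, H) = 153 (c(J, H) = 17*9 = 153)
((-5065 - 49091) + c(x, -112)) - 324252 = ((-5065 - 49091) + 153) - 324252 = (-54156 + 153) - 324252 = -54003 - 324252 = -378255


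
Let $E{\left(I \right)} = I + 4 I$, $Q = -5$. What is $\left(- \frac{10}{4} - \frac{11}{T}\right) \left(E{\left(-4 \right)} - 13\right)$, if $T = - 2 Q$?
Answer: $\frac{594}{5} \approx 118.8$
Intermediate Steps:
$E{\left(I \right)} = 5 I$
$T = 10$ ($T = \left(-2\right) \left(-5\right) = 10$)
$\left(- \frac{10}{4} - \frac{11}{T}\right) \left(E{\left(-4 \right)} - 13\right) = \left(- \frac{10}{4} - \frac{11}{10}\right) \left(5 \left(-4\right) - 13\right) = \left(\left(-10\right) \frac{1}{4} - \frac{11}{10}\right) \left(-20 - 13\right) = \left(- \frac{5}{2} - \frac{11}{10}\right) \left(-33\right) = \left(- \frac{18}{5}\right) \left(-33\right) = \frac{594}{5}$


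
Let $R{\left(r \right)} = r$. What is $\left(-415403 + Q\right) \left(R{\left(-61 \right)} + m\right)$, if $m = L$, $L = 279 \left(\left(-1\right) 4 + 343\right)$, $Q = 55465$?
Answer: $-34021339760$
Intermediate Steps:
$L = 94581$ ($L = 279 \left(-4 + 343\right) = 279 \cdot 339 = 94581$)
$m = 94581$
$\left(-415403 + Q\right) \left(R{\left(-61 \right)} + m\right) = \left(-415403 + 55465\right) \left(-61 + 94581\right) = \left(-359938\right) 94520 = -34021339760$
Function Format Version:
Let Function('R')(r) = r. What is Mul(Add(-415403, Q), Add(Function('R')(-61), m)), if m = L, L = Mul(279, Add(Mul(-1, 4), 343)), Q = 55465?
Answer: -34021339760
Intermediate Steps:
L = 94581 (L = Mul(279, Add(-4, 343)) = Mul(279, 339) = 94581)
m = 94581
Mul(Add(-415403, Q), Add(Function('R')(-61), m)) = Mul(Add(-415403, 55465), Add(-61, 94581)) = Mul(-359938, 94520) = -34021339760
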